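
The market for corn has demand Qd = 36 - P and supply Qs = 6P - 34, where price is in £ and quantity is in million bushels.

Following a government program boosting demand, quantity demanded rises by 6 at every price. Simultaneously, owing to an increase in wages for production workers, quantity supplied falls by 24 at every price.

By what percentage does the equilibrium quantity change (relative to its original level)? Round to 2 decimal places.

Original equilibrium: 36 - P = 6P - 34 gives 70 = 7P, so P = 10 and Q = 26.
The shock moves the curves to Qd = 42 - P and Qs = 6P - 58.
Setting them equal: 42 - P = 6P - 58 → 100 = 7P, so P = 100/7 ≈ 14.2857 and Q = 194/7 ≈ 27.7143.
%ΔQ = (27.7143 − 26) / 26 × 100 = +6.59%.

+6.59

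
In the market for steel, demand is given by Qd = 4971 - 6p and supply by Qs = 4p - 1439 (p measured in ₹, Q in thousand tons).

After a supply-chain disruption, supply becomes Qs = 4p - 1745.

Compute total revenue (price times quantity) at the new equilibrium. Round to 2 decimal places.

Before the shock: 4971 - 6p = 4p - 1439 ⇒ 6410 = 10p ⇒ p = 641, Q = 1125.
The new curves are Qd = 4971 - 6p (demand) and Qs = 4p - 1745 (supply).
Equate the new curves: 4971 - 6p = 4p - 1745, giving 6716 = 10p, p = 671.6, Q = 941.4.
New expenditure = 671.6 × 941.4 = 632244.24.

632244.24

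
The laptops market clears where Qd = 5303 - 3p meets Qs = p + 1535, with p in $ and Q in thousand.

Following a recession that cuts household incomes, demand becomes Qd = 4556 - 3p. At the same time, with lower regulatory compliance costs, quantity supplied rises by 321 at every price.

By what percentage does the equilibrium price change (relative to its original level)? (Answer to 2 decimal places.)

-28.34

Original equilibrium: 5303 - 3p = p + 1535 gives 3768 = 4p, so p = 942 and Q = 2477.
The shock moves the curves to Qd = 4556 - 3p and Qs = p + 1856.
New equilibrium: 4556 - 3p = p + 1856 ⇒ 2700 = 4p ⇒ p = 675, Q = 2531.
%Δp = (675 − 942) / 942 × 100 = -28.34%.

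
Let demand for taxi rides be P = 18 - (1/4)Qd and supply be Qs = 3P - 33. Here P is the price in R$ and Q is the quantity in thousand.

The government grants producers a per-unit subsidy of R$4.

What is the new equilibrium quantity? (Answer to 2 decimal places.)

Solve the original market: 72 - 4P = 3P - 33, hence P = 15 and Q = 12.
Since sellers receive the price plus the subsidy, the effective supply curve becomes Qs = 3P - 21.
Clearing the new market: 72 - 4P = 3P - 21, so P = 93/7 ≈ 13.2857 and Q = 132/7 ≈ 18.8571.

18.86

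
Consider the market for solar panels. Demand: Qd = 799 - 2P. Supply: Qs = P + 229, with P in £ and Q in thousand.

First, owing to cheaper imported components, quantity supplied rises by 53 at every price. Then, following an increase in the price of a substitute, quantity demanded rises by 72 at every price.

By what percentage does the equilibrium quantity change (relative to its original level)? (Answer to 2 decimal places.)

+14.16

Original equilibrium: 799 - 2P = P + 229 gives 570 = 3P, so P = 190 and Q = 419.
The new curves are Qd = 871 - 2P (demand) and Qs = P + 282 (supply).
Setting them equal: 871 - 2P = P + 282 → 589 = 3P, so P = 589/3 ≈ 196.3333 and Q = 1435/3 ≈ 478.3333.
%ΔQ = (478.3333 − 419) / 419 × 100 = +14.16%.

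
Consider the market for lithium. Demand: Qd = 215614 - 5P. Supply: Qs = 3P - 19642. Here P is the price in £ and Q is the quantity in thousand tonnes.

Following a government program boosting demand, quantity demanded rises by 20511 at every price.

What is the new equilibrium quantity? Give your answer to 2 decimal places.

76270.63

Initially, 215614 - 5P = 3P - 19642, so 235256 = 8P and P = 29407, Q = 68579.
The new curves are Qd = 236125 - 5P (demand) and Qs = 3P - 19642 (supply).
Equate the new curves: 236125 - 5P = 3P - 19642, giving 255767 = 8P, P = 31970.875, Q = 76270.625.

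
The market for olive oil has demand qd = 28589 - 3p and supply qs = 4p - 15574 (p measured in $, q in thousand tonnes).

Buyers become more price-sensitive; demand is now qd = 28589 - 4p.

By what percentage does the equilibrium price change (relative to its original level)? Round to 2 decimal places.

-12.50

Original equilibrium: 28589 - 3p = 4p - 15574 gives 44163 = 7p, so p = 6309 and q = 9662.
With the change applied: demand qd = 28589 - 4p, supply qs = 4p - 15574.
Setting them equal: 28589 - 4p = 4p - 15574 → 44163 = 8p, so p = 5520.375 and q = 6507.5.
%Δp = (5520.375 − 6309) / 6309 × 100 = -12.50%.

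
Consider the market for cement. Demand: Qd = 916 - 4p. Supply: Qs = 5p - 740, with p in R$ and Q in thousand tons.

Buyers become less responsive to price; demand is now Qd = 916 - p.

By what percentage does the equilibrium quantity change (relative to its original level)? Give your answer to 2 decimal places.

Before the shock: 916 - 4p = 5p - 740 ⇒ 1656 = 9p ⇒ p = 184, Q = 180.
The new curves are Qd = 916 - p (demand) and Qs = 5p - 740 (supply).
Clearing the new market: 916 - p = 5p - 740, so p = 276 and Q = 640.
%ΔQ = (640 − 180) / 180 × 100 = +255.56%.

+255.56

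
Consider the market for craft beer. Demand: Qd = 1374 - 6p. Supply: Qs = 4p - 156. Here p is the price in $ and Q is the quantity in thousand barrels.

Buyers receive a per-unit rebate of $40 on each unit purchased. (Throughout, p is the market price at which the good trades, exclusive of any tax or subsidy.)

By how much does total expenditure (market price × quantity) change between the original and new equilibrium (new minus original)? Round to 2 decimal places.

Before the shock: 1374 - 6p = 4p - 156 ⇒ 1530 = 10p ⇒ p = 153, Q = 456.
Since buyers' out-of-pocket price is the market price minus the rebate, the effective demand curve becomes Qd = 1614 - 6p.
Setting them equal: 1614 - 6p = 4p - 156 → 1770 = 10p, so p = 177 and Q = 552.
Expenditure moves from 153×456 = 69768 to 177×552 = 97704; change = +27936.00.

+27936.00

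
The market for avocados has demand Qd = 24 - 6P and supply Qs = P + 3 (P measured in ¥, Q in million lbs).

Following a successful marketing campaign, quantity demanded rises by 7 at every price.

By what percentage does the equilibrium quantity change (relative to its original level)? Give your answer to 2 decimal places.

+16.67

Original equilibrium: 24 - 6P = P + 3 gives 21 = 7P, so P = 3 and Q = 6.
After the shift, demand is Qd = 31 - 6P and supply is Qs = P + 3.
Setting them equal: 31 - 6P = P + 3 → 28 = 7P, so P = 4 and Q = 7.
%ΔQ = (7 − 6) / 6 × 100 = +16.67%.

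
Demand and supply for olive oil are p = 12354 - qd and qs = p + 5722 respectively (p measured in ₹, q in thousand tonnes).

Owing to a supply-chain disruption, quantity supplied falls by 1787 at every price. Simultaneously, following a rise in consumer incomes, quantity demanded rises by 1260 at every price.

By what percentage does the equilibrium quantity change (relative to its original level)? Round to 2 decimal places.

-2.92

Solve the original market: 12354 - p = p + 5722, hence p = 3316 and q = 9038.
The shock moves the curves to qd = 13614 - p and qs = p + 3935.
New equilibrium: 13614 - p = p + 3935 ⇒ 9679 = 2p ⇒ p = 4839.5, q = 8774.5.
%Δq = (8774.5 − 9038) / 9038 × 100 = -2.92%.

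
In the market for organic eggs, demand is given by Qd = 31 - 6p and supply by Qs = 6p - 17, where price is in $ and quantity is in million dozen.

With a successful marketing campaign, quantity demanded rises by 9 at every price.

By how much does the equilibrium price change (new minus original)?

+0.75

Solve the original market: 31 - 6p = 6p - 17, hence p = 4 and Q = 7.
With the change applied: demand Qd = 40 - 6p, supply Qs = 6p - 17.
Clearing the new market: 40 - 6p = 6p - 17, so p = 4.75 and Q = 11.5.
Δp = 4.75 − 4 = +0.75.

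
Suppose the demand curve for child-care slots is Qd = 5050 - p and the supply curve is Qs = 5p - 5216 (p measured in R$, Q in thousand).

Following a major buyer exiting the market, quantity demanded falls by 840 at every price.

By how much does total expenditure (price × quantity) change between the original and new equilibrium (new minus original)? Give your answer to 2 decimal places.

Before the shock: 5050 - p = 5p - 5216 ⇒ 10266 = 6p ⇒ p = 1711, Q = 3339.
With the change applied: demand Qd = 4210 - p, supply Qs = 5p - 5216.
Equate the new curves: 4210 - p = 5p - 5216, giving 9426 = 6p, p = 1571, Q = 2639.
Expenditure moves from 1711×3339 = 5713029 to 1571×2639 = 4145869; change = -1567160.00.

-1567160.00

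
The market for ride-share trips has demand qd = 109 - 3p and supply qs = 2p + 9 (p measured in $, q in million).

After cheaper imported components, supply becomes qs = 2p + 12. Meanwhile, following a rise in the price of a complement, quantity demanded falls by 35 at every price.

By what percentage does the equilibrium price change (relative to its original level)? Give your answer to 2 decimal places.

Initially, 109 - 3p = 2p + 9, so 100 = 5p and p = 20, q = 49.
The shock moves the curves to qd = 74 - 3p and qs = 2p + 12.
New equilibrium: 74 - 3p = 2p + 12 ⇒ 62 = 5p ⇒ p = 12.4, q = 36.8.
%Δp = (12.4 − 20) / 20 × 100 = -38.00%.

-38.00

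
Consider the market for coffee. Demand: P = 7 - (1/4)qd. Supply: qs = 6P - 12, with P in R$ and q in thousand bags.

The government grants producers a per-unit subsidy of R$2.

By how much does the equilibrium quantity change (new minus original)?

Before the shock: 28 - 4P = 6P - 12 ⇒ 40 = 10P ⇒ P = 4, q = 12.
Since sellers receive the price plus the subsidy, the effective supply curve becomes qs = 6P.
Setting them equal: 28 - 4P = 6P → 28 = 10P, so P = 2.8 and q = 16.8.
Δq = 16.8 − 12 = +4.8.

+4.8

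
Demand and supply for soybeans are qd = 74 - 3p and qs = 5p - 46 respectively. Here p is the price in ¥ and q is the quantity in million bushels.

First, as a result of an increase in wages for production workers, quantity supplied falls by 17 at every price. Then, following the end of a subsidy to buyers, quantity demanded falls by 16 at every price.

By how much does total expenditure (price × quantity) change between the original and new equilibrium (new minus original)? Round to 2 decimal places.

Original equilibrium: 74 - 3p = 5p - 46 gives 120 = 8p, so p = 15 and q = 29.
After the shift, demand is qd = 58 - 3p and supply is qs = 5p - 63.
Equate the new curves: 58 - 3p = 5p - 63, giving 121 = 8p, p = 15.125, q = 12.625.
Expenditure moves from 15×29 = 435 to 15.125×12.625 = 190.953125; change = -244.05.

-244.05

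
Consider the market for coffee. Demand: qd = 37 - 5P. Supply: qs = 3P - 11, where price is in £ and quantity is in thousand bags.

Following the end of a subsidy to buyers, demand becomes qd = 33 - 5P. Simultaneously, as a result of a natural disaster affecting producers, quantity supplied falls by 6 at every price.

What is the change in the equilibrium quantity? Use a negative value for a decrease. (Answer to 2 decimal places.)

-5.25

Initially, 37 - 5P = 3P - 11, so 48 = 8P and P = 6, q = 7.
After the shift, demand is qd = 33 - 5P and supply is qs = 3P - 17.
Clearing the new market: 33 - 5P = 3P - 17, so P = 6.25 and q = 1.75.
Δq = 1.75 − 7 = -5.25.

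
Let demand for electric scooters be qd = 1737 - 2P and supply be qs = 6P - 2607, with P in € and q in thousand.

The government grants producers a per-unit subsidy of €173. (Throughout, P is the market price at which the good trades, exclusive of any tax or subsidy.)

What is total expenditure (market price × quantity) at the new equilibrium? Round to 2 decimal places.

Initially, 1737 - 2P = 6P - 2607, so 4344 = 8P and P = 543, q = 651.
Since sellers receive the price plus the subsidy, the effective supply curve becomes qs = 6P - 1569.
Clearing the new market: 1737 - 2P = 6P - 1569, so P = 413.25 and q = 910.5.
New expenditure = 413.25 × 910.5 = 376264.13.

376264.13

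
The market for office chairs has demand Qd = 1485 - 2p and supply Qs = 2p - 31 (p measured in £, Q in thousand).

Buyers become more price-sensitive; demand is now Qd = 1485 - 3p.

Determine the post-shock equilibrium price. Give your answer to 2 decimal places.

Before the shock: 1485 - 2p = 2p - 31 ⇒ 1516 = 4p ⇒ p = 379, Q = 727.
With the change applied: demand Qd = 1485 - 3p, supply Qs = 2p - 31.
Clearing the new market: 1485 - 3p = 2p - 31, so p = 303.2 and Q = 575.4.

303.20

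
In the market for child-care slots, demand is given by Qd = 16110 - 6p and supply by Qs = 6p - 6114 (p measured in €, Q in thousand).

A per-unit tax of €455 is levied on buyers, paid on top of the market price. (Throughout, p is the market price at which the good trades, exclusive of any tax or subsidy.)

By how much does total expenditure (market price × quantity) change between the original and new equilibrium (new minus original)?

-3354487.5

Initially, 16110 - 6p = 6p - 6114, so 22224 = 12p and p = 1852, Q = 4998.
Since buyers pay the price plus the tax, the effective demand curve becomes Qd = 13380 - 6p.
Clearing the new market: 13380 - 6p = 6p - 6114, so p = 1624.5 and Q = 3633.
Expenditure moves from 1852×4998 = 9256296 to 1624.5×3633 = 5901808.5; change = -3354487.5.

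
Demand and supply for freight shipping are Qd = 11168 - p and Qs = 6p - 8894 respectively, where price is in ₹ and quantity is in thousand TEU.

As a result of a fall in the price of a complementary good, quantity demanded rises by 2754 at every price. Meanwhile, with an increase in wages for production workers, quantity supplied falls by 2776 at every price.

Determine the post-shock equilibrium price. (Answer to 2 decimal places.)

3656.00

Solve the original market: 11168 - p = 6p - 8894, hence p = 2866 and Q = 8302.
After the shift, demand is Qd = 13922 - p and supply is Qs = 6p - 11670.
New equilibrium: 13922 - p = 6p - 11670 ⇒ 25592 = 7p ⇒ p = 3656, Q = 10266.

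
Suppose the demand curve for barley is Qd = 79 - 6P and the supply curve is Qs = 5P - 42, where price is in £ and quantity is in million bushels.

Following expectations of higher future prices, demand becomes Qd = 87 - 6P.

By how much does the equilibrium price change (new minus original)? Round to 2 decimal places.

+0.73

Solve the original market: 79 - 6P = 5P - 42, hence P = 11 and Q = 13.
The new curves are Qd = 87 - 6P (demand) and Qs = 5P - 42 (supply).
Setting them equal: 87 - 6P = 5P - 42 → 129 = 11P, so P = 129/11 ≈ 11.7273 and Q = 183/11 ≈ 16.6364.
ΔP = 11.7273 − 11 = +0.73.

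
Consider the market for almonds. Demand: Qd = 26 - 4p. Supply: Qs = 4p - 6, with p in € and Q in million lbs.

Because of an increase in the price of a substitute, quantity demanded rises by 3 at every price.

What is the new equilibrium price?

Solve the original market: 26 - 4p = 4p - 6, hence p = 4 and Q = 10.
The shock moves the curves to Qd = 29 - 4p and Qs = 4p - 6.
Setting them equal: 29 - 4p = 4p - 6 → 35 = 8p, so p = 4.375 and Q = 11.5.

4.375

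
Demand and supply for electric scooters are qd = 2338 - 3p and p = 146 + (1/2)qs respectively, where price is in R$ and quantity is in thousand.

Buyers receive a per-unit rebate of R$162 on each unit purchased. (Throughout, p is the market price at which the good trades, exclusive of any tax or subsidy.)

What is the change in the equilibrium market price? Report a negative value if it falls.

Before the shock: 2338 - 3p = 2p - 292 ⇒ 2630 = 5p ⇒ p = 526, q = 760.
Since buyers' out-of-pocket price is the market price minus the rebate, the effective demand curve becomes qd = 2824 - 3p.
Setting them equal: 2824 - 3p = 2p - 292 → 3116 = 5p, so p = 623.2 and q = 954.4.
Δp = 623.2 − 526 = +97.2.

+97.2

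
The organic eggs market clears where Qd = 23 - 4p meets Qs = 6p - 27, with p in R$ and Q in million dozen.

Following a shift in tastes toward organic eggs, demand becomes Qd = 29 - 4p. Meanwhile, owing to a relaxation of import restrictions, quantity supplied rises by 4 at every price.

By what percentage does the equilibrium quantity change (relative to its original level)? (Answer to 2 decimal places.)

Solve the original market: 23 - 4p = 6p - 27, hence p = 5 and Q = 3.
The shock moves the curves to Qd = 29 - 4p and Qs = 6p - 23.
Clearing the new market: 29 - 4p = 6p - 23, so p = 5.2 and Q = 8.2.
%ΔQ = (8.2 − 3) / 3 × 100 = +173.33%.

+173.33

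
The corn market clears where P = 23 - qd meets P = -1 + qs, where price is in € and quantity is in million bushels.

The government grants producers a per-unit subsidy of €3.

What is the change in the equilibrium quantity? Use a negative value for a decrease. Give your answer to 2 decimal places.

+1.50

Initially, 23 - P = P + 1, so 22 = 2P and P = 11, q = 12.
Since sellers receive the price plus the subsidy, the effective supply curve becomes qs = P + 4.
New equilibrium: 23 - P = P + 4 ⇒ 19 = 2P ⇒ P = 9.5, q = 13.5.
Δq = 13.5 − 12 = +1.50.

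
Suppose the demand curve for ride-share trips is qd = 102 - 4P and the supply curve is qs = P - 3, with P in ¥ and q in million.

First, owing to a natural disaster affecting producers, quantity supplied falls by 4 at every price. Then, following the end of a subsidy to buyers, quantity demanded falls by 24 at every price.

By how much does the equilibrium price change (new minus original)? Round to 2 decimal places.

Before the shock: 102 - 4P = P - 3 ⇒ 105 = 5P ⇒ P = 21, q = 18.
After the shift, demand is qd = 78 - 4P and supply is qs = P - 7.
Setting them equal: 78 - 4P = P - 7 → 85 = 5P, so P = 17 and q = 10.
ΔP = 17 − 21 = -4.00.

-4.00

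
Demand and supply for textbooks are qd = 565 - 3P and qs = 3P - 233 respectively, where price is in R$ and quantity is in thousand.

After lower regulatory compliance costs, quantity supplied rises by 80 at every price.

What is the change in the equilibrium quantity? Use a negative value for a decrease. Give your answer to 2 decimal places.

+40.00

Initially, 565 - 3P = 3P - 233, so 798 = 6P and P = 133, q = 166.
The shock moves the curves to qd = 565 - 3P and qs = 3P - 153.
Equate the new curves: 565 - 3P = 3P - 153, giving 718 = 6P, P = 359/3 ≈ 119.6667, q = 206.
Δq = 206 − 166 = +40.00.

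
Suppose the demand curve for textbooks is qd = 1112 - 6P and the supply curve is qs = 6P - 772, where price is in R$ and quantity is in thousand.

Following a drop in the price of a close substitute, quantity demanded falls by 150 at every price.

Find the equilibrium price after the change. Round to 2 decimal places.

144.50

Original equilibrium: 1112 - 6P = 6P - 772 gives 1884 = 12P, so P = 157 and q = 170.
After the shift, demand is qd = 962 - 6P and supply is qs = 6P - 772.
New equilibrium: 962 - 6P = 6P - 772 ⇒ 1734 = 12P ⇒ P = 144.5, q = 95.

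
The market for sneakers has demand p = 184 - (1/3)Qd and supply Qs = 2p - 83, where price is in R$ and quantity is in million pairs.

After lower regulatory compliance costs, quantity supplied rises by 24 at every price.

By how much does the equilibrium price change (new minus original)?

-4.8

Before the shock: 552 - 3p = 2p - 83 ⇒ 635 = 5p ⇒ p = 127, Q = 171.
After the shift, demand is Qd = 552 - 3p and supply is Qs = 2p - 59.
Equate the new curves: 552 - 3p = 2p - 59, giving 611 = 5p, p = 122.2, Q = 185.4.
Δp = 122.2 − 127 = -4.8.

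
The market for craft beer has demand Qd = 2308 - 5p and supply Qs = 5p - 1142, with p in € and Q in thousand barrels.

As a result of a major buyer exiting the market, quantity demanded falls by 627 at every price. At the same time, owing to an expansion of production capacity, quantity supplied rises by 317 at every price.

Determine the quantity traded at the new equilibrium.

428

Before the shock: 2308 - 5p = 5p - 1142 ⇒ 3450 = 10p ⇒ p = 345, Q = 583.
The new curves are Qd = 1681 - 5p (demand) and Qs = 5p - 825 (supply).
Equate the new curves: 1681 - 5p = 5p - 825, giving 2506 = 10p, p = 250.6, Q = 428.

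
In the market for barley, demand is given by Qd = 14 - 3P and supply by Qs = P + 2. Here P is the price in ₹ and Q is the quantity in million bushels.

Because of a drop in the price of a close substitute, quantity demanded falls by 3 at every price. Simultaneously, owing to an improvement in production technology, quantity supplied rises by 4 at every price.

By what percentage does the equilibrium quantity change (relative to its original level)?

+45

Solve the original market: 14 - 3P = P + 2, hence P = 3 and Q = 5.
The new curves are Qd = 11 - 3P (demand) and Qs = P + 6 (supply).
Setting them equal: 11 - 3P = P + 6 → 5 = 4P, so P = 1.25 and Q = 7.25.
%ΔQ = (7.25 − 5) / 5 × 100 = +45%.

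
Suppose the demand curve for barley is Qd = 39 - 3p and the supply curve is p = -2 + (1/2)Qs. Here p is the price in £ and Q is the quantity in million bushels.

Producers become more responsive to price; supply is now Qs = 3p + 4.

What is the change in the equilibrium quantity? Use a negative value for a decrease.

Solve the original market: 39 - 3p = 2p + 4, hence p = 7 and Q = 18.
After the shift, demand is Qd = 39 - 3p and supply is Qs = 3p + 4.
New equilibrium: 39 - 3p = 3p + 4 ⇒ 35 = 6p ⇒ p = 35/6 ≈ 5.8333, Q = 21.5.
ΔQ = 21.5 − 18 = +3.5.

+3.5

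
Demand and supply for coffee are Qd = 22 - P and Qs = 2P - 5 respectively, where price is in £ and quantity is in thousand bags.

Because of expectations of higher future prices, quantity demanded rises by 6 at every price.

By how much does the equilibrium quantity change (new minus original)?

+4

Original equilibrium: 22 - P = 2P - 5 gives 27 = 3P, so P = 9 and Q = 13.
The new curves are Qd = 28 - P (demand) and Qs = 2P - 5 (supply).
Clearing the new market: 28 - P = 2P - 5, so P = 11 and Q = 17.
ΔQ = 17 − 13 = +4.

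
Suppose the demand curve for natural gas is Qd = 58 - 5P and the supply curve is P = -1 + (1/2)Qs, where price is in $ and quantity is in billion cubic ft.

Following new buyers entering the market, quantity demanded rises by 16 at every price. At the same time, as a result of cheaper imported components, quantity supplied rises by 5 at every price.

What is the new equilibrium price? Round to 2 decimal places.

Original equilibrium: 58 - 5P = 2P + 2 gives 56 = 7P, so P = 8 and Q = 18.
With the change applied: demand Qd = 74 - 5P, supply Qs = 2P + 7.
Clearing the new market: 74 - 5P = 2P + 7, so P = 67/7 ≈ 9.5714 and Q = 183/7 ≈ 26.1429.

9.57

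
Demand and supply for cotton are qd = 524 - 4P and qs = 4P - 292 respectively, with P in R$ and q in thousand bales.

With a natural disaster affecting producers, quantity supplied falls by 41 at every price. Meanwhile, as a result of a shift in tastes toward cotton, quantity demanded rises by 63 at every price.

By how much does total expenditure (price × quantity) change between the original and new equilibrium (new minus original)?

+2773

Original equilibrium: 524 - 4P = 4P - 292 gives 816 = 8P, so P = 102 and q = 116.
The new curves are qd = 587 - 4P (demand) and qs = 4P - 333 (supply).
Equate the new curves: 587 - 4P = 4P - 333, giving 920 = 8P, P = 115, q = 127.
Expenditure moves from 102×116 = 11832 to 115×127 = 14605; change = +2773.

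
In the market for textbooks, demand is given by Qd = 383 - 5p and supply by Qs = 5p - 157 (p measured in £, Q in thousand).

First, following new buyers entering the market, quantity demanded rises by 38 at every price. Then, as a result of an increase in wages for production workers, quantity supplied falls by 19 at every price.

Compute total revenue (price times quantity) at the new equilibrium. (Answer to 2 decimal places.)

7313.25

Solve the original market: 383 - 5p = 5p - 157, hence p = 54 and Q = 113.
The new curves are Qd = 421 - 5p (demand) and Qs = 5p - 176 (supply).
Clearing the new market: 421 - 5p = 5p - 176, so p = 59.7 and Q = 122.5.
New expenditure = 59.7 × 122.5 = 7313.25.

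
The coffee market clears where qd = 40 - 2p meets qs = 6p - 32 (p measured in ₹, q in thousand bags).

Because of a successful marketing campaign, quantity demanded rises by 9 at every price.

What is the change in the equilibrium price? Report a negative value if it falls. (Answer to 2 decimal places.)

+1.13

Before the shock: 40 - 2p = 6p - 32 ⇒ 72 = 8p ⇒ p = 9, q = 22.
After the shift, demand is qd = 49 - 2p and supply is qs = 6p - 32.
New equilibrium: 49 - 2p = 6p - 32 ⇒ 81 = 8p ⇒ p = 10.125, q = 28.75.
Δp = 10.125 − 9 = +1.13.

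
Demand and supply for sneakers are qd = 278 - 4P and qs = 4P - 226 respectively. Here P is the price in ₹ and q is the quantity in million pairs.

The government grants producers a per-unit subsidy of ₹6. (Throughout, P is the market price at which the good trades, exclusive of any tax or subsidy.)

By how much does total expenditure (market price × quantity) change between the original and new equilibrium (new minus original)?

+642

Original equilibrium: 278 - 4P = 4P - 226 gives 504 = 8P, so P = 63 and q = 26.
Since sellers receive the price plus the subsidy, the effective supply curve becomes qs = 4P - 202.
Setting them equal: 278 - 4P = 4P - 202 → 480 = 8P, so P = 60 and q = 38.
Expenditure moves from 63×26 = 1638 to 60×38 = 2280; change = +642.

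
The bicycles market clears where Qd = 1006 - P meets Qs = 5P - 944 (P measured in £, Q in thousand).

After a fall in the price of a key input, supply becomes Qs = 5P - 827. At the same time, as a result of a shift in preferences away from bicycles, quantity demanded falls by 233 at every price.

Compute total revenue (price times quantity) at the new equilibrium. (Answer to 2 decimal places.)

Before the shock: 1006 - P = 5P - 944 ⇒ 1950 = 6P ⇒ P = 325, Q = 681.
The shock moves the curves to Qd = 773 - P and Qs = 5P - 827.
Clearing the new market: 773 - P = 5P - 827, so P = 800/3 ≈ 266.6667 and Q = 1519/3 ≈ 506.3333.
New expenditure = 266.6667 × 506.3333 = 135022.22.

135022.22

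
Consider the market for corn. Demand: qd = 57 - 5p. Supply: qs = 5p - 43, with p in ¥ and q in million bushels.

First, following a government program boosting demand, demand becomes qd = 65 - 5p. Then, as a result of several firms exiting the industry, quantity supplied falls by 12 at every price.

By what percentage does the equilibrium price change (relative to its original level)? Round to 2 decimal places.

+20.00

Original equilibrium: 57 - 5p = 5p - 43 gives 100 = 10p, so p = 10 and q = 7.
After the shift, demand is qd = 65 - 5p and supply is qs = 5p - 55.
Setting them equal: 65 - 5p = 5p - 55 → 120 = 10p, so p = 12 and q = 5.
%Δp = (12 − 10) / 10 × 100 = +20.00%.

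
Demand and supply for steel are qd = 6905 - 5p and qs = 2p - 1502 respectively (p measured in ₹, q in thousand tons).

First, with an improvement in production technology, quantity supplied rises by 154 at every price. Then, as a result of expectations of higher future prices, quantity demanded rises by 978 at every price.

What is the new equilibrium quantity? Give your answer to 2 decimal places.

Initially, 6905 - 5p = 2p - 1502, so 8407 = 7p and p = 1201, q = 900.
The shock moves the curves to qd = 7883 - 5p and qs = 2p - 1348.
New equilibrium: 7883 - 5p = 2p - 1348 ⇒ 9231 = 7p ⇒ p = 9231/7 ≈ 1318.7143, q = 9026/7 ≈ 1289.4286.

1289.43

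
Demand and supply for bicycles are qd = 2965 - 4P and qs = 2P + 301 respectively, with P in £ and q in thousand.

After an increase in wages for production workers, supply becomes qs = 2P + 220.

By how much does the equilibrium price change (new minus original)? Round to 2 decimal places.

Initially, 2965 - 4P = 2P + 301, so 2664 = 6P and P = 444, q = 1189.
With the change applied: demand qd = 2965 - 4P, supply qs = 2P + 220.
New equilibrium: 2965 - 4P = 2P + 220 ⇒ 2745 = 6P ⇒ P = 457.5, q = 1135.
ΔP = 457.5 − 444 = +13.50.

+13.50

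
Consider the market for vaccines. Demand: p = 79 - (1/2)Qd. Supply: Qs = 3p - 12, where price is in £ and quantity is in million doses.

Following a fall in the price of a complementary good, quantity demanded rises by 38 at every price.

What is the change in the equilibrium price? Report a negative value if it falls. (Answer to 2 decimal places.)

Before the shock: 158 - 2p = 3p - 12 ⇒ 170 = 5p ⇒ p = 34, Q = 90.
The shock moves the curves to Qd = 196 - 2p and Qs = 3p - 12.
Clearing the new market: 196 - 2p = 3p - 12, so p = 41.6 and Q = 112.8.
Δp = 41.6 − 34 = +7.60.

+7.60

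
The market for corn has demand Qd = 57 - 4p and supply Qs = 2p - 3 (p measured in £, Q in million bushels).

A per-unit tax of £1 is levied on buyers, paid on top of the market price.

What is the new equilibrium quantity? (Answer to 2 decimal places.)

15.67

Solve the original market: 57 - 4p = 2p - 3, hence p = 10 and Q = 17.
Since buyers pay the price plus the tax, the effective demand curve becomes Qd = 53 - 4p.
Equate the new curves: 53 - 4p = 2p - 3, giving 56 = 6p, p = 28/3 ≈ 9.3333, Q = 47/3 ≈ 15.6667.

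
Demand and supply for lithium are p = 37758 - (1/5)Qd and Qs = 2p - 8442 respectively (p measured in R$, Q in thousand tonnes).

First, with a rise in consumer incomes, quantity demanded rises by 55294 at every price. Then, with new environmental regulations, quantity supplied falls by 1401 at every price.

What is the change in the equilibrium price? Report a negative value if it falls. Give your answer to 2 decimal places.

Initially, 188790 - 5p = 2p - 8442, so 197232 = 7p and p = 28176, Q = 47910.
The shock moves the curves to Qd = 244084 - 5p and Qs = 2p - 9843.
New equilibrium: 244084 - 5p = 2p - 9843 ⇒ 253927 = 7p ⇒ p = 253927/7 ≈ 36275.2857, Q = 438953/7 ≈ 62707.5714.
Δp = 36275.2857 − 28176 = +8099.29.

+8099.29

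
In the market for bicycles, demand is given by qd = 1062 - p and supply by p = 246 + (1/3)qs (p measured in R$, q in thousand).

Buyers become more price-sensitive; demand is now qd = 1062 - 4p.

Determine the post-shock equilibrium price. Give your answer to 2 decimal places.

257.14

Initially, 1062 - p = 3p - 738, so 1800 = 4p and p = 450, q = 612.
The new curves are qd = 1062 - 4p (demand) and qs = 3p - 738 (supply).
Clearing the new market: 1062 - 4p = 3p - 738, so p = 1800/7 ≈ 257.1429 and q = 234/7 ≈ 33.4286.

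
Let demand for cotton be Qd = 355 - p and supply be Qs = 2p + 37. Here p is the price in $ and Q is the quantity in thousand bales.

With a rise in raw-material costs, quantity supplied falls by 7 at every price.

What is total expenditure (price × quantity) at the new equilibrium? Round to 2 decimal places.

26722.22

Before the shock: 355 - p = 2p + 37 ⇒ 318 = 3p ⇒ p = 106, Q = 249.
With the change applied: demand Qd = 355 - p, supply Qs = 2p + 30.
Equate the new curves: 355 - p = 2p + 30, giving 325 = 3p, p = 325/3 ≈ 108.3333, Q = 740/3 ≈ 246.6667.
New expenditure = 108.3333 × 246.6667 = 26722.22.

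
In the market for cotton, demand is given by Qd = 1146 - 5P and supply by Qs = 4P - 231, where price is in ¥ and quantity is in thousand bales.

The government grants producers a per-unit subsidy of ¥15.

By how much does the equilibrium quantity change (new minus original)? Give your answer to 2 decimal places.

+33.33

Initially, 1146 - 5P = 4P - 231, so 1377 = 9P and P = 153, Q = 381.
Since sellers receive the price plus the subsidy, the effective supply curve becomes Qs = 4P - 171.
Clearing the new market: 1146 - 5P = 4P - 171, so P = 439/3 ≈ 146.3333 and Q = 1243/3 ≈ 414.3333.
ΔQ = 414.3333 − 381 = +33.33.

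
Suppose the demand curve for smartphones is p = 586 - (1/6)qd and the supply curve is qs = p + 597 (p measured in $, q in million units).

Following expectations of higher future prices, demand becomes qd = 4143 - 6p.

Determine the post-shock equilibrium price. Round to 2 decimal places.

506.57

Solve the original market: 3516 - 6p = p + 597, hence p = 417 and q = 1014.
With the change applied: demand qd = 4143 - 6p, supply qs = p + 597.
Clearing the new market: 4143 - 6p = p + 597, so p = 3546/7 ≈ 506.5714 and q = 7725/7 ≈ 1103.5714.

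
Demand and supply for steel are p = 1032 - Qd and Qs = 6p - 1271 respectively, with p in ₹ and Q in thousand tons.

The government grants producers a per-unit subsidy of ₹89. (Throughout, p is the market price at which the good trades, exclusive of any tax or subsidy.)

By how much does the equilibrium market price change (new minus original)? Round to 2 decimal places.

-76.29

Before the shock: 1032 - p = 6p - 1271 ⇒ 2303 = 7p ⇒ p = 329, Q = 703.
Since sellers receive the price plus the subsidy, the effective supply curve becomes Qs = 6p - 737.
Equate the new curves: 1032 - p = 6p - 737, giving 1769 = 7p, p = 1769/7 ≈ 252.7143, Q = 5455/7 ≈ 779.2857.
Δp = 252.7143 − 329 = -76.29.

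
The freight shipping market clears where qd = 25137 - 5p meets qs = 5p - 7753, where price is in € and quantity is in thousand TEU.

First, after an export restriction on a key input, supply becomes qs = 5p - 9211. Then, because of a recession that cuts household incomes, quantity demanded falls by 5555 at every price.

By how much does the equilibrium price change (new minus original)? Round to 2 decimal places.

-409.70

Original equilibrium: 25137 - 5p = 5p - 7753 gives 32890 = 10p, so p = 3289 and q = 8692.
The new curves are qd = 19582 - 5p (demand) and qs = 5p - 9211 (supply).
Clearing the new market: 19582 - 5p = 5p - 9211, so p = 2879.3 and q = 5185.5.
Δp = 2879.3 − 3289 = -409.70.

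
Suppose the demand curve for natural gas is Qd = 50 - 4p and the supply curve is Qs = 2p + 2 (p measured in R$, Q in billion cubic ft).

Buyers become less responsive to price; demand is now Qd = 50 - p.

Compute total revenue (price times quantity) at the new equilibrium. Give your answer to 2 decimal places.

Original equilibrium: 50 - 4p = 2p + 2 gives 48 = 6p, so p = 8 and Q = 18.
The new curves are Qd = 50 - p (demand) and Qs = 2p + 2 (supply).
Equate the new curves: 50 - p = 2p + 2, giving 48 = 3p, p = 16, Q = 34.
New expenditure = 16 × 34 = 544.00.

544.00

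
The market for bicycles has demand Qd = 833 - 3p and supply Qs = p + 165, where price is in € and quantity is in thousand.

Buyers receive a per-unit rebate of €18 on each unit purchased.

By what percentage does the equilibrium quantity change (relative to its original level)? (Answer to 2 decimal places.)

+4.07

Solve the original market: 833 - 3p = p + 165, hence p = 167 and Q = 332.
Since buyers' out-of-pocket price is the market price minus the rebate, the effective demand curve becomes Qd = 887 - 3p.
Setting them equal: 887 - 3p = p + 165 → 722 = 4p, so p = 180.5 and Q = 345.5.
%ΔQ = (345.5 − 332) / 332 × 100 = +4.07%.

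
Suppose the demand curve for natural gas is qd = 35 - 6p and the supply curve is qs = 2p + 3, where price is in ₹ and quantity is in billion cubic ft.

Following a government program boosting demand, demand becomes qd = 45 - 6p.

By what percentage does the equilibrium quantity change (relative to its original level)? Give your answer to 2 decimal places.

Before the shock: 35 - 6p = 2p + 3 ⇒ 32 = 8p ⇒ p = 4, q = 11.
After the shift, demand is qd = 45 - 6p and supply is qs = 2p + 3.
Equate the new curves: 45 - 6p = 2p + 3, giving 42 = 8p, p = 5.25, q = 13.5.
%Δq = (13.5 − 11) / 11 × 100 = +22.73%.

+22.73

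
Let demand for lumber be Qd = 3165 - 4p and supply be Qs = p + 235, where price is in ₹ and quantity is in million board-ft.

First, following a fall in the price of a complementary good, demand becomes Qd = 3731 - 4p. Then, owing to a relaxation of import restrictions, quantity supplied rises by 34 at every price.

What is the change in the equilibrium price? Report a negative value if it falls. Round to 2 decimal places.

Initially, 3165 - 4p = p + 235, so 2930 = 5p and p = 586, Q = 821.
The new curves are Qd = 3731 - 4p (demand) and Qs = p + 269 (supply).
Equate the new curves: 3731 - 4p = p + 269, giving 3462 = 5p, p = 692.4, Q = 961.4.
Δp = 692.4 − 586 = +106.40.

+106.40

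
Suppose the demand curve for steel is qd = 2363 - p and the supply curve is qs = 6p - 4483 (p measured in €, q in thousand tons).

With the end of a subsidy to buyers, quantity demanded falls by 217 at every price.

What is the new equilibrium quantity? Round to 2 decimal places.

Original equilibrium: 2363 - p = 6p - 4483 gives 6846 = 7p, so p = 978 and q = 1385.
With the change applied: demand qd = 2146 - p, supply qs = 6p - 4483.
Equate the new curves: 2146 - p = 6p - 4483, giving 6629 = 7p, p = 947, q = 1199.

1199.00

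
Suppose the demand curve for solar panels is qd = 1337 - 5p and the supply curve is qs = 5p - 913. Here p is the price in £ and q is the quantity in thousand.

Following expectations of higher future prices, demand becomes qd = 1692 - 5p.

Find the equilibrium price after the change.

260.5

Original equilibrium: 1337 - 5p = 5p - 913 gives 2250 = 10p, so p = 225 and q = 212.
The shock moves the curves to qd = 1692 - 5p and qs = 5p - 913.
Equate the new curves: 1692 - 5p = 5p - 913, giving 2605 = 10p, p = 260.5, q = 389.5.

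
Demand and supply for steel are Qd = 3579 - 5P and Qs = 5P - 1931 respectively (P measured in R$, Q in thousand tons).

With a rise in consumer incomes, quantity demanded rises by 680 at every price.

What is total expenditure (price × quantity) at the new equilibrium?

720516

Initially, 3579 - 5P = 5P - 1931, so 5510 = 10P and P = 551, Q = 824.
With the change applied: demand Qd = 4259 - 5P, supply Qs = 5P - 1931.
New equilibrium: 4259 - 5P = 5P - 1931 ⇒ 6190 = 10P ⇒ P = 619, Q = 1164.
New expenditure = 619 × 1164 = 720516.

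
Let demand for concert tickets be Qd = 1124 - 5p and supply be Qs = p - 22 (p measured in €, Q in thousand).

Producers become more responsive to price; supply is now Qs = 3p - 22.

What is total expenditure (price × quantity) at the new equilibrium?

Original equilibrium: 1124 - 5p = p - 22 gives 1146 = 6p, so p = 191 and Q = 169.
After the shift, demand is Qd = 1124 - 5p and supply is Qs = 3p - 22.
Equate the new curves: 1124 - 5p = 3p - 22, giving 1146 = 8p, p = 143.25, Q = 407.75.
New expenditure = 143.25 × 407.75 = 58410.1875.

58410.1875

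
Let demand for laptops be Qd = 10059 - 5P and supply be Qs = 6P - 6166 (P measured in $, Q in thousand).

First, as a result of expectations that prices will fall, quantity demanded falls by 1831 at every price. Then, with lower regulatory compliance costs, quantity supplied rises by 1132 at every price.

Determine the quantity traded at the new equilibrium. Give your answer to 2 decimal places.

2199.82

Original equilibrium: 10059 - 5P = 6P - 6166 gives 16225 = 11P, so P = 1475 and Q = 2684.
The shock moves the curves to Qd = 8228 - 5P and Qs = 6P - 5034.
Clearing the new market: 8228 - 5P = 6P - 5034, so P = 13262/11 ≈ 1205.6364 and Q = 24198/11 ≈ 2199.8182.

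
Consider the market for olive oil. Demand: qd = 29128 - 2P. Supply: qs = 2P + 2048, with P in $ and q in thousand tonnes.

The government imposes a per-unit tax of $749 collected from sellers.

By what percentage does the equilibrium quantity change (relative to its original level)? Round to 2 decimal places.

Original equilibrium: 29128 - 2P = 2P + 2048 gives 27080 = 4P, so P = 6770 and q = 15588.
Since sellers keep the price net of the tax, the effective supply curve becomes qs = 2P + 550.
Equate the new curves: 29128 - 2P = 2P + 550, giving 28578 = 4P, P = 7144.5, q = 14839.
%Δq = (14839 − 15588) / 15588 × 100 = -4.80%.

-4.80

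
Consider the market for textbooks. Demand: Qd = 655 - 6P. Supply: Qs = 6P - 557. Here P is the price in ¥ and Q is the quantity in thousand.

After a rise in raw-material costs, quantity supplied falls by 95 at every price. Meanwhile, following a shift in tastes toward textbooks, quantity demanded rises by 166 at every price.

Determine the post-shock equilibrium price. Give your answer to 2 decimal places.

122.75

Original equilibrium: 655 - 6P = 6P - 557 gives 1212 = 12P, so P = 101 and Q = 49.
With the change applied: demand Qd = 821 - 6P, supply Qs = 6P - 652.
Equate the new curves: 821 - 6P = 6P - 652, giving 1473 = 12P, P = 122.75, Q = 84.5.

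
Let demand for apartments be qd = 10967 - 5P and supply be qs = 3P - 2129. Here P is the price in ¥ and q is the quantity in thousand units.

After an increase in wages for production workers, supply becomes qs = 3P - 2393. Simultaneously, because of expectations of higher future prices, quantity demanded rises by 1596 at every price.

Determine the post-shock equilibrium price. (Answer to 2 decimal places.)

Initially, 10967 - 5P = 3P - 2129, so 13096 = 8P and P = 1637, q = 2782.
The shock moves the curves to qd = 12563 - 5P and qs = 3P - 2393.
Setting them equal: 12563 - 5P = 3P - 2393 → 14956 = 8P, so P = 1869.5 and q = 3215.5.

1869.50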